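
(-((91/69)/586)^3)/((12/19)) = -14317849/793270613598048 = -0.00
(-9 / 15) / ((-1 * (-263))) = -3 / 1315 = -0.00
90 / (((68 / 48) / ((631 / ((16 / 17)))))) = 85185 / 2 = 42592.50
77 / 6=12.83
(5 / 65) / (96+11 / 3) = 3 / 3887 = 0.00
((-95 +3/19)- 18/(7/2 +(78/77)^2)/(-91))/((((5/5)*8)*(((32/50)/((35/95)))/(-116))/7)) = 22322444558225/4030048048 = 5539.00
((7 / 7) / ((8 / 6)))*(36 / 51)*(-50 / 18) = -25 / 17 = -1.47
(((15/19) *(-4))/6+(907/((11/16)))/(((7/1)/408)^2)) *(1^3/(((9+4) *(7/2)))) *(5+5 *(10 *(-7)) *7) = -224445036165780/931931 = -240838684.59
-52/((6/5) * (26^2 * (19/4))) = -10/741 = -0.01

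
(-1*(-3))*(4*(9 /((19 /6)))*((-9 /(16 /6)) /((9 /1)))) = -243 /19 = -12.79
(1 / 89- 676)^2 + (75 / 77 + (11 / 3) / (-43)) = 35953423316465 / 78679293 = 456961.70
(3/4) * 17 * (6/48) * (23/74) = 1173/2368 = 0.50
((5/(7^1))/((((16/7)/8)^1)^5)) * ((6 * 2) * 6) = 108045/4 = 27011.25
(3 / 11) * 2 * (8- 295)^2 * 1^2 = 44928.55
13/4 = 3.25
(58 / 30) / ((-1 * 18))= -29 / 270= -0.11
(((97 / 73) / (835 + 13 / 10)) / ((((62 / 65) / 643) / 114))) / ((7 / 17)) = 296.53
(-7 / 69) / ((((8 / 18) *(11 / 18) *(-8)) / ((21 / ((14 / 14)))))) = 3969 / 4048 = 0.98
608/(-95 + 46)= -608/49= -12.41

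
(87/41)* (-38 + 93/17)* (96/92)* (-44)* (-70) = -3556365120/16031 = -221843.00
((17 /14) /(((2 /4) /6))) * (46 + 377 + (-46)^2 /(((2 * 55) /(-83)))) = -6583998 /385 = -17101.29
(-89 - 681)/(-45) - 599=-5237/9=-581.89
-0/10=0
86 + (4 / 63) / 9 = 48766 / 567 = 86.01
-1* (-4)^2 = -16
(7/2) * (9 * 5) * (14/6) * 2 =735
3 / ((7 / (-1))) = -3 / 7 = -0.43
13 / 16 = 0.81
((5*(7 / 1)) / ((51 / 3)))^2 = 1225 / 289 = 4.24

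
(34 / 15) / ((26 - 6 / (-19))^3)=116603 / 937500000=0.00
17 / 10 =1.70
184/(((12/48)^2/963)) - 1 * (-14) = 2835086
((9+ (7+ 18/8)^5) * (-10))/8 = -346765865/4096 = -84659.64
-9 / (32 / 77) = -21.66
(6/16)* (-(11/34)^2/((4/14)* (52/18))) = -22869/480896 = -0.05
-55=-55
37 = 37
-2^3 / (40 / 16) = -16 / 5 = -3.20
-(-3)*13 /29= 39 /29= 1.34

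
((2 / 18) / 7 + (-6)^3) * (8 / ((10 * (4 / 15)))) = -13607 / 21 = -647.95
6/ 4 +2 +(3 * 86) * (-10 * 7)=-36113/ 2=-18056.50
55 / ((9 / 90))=550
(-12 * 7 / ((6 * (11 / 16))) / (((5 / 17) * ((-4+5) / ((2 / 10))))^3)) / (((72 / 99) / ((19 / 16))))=-653429 / 62500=-10.45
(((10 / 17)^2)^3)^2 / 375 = 8000000000 / 1747866711689283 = 0.00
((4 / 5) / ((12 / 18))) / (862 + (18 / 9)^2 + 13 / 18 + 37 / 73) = 7884 / 5697695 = 0.00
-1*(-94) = 94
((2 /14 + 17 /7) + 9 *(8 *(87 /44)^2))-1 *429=-245523 /1694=-144.94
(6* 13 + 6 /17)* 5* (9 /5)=11988 /17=705.18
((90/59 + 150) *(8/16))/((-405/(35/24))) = -5215/19116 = -0.27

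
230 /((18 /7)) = 89.44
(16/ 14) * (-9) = -72/ 7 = -10.29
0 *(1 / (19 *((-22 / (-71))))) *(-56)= 0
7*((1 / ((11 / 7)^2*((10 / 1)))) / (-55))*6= -1029 / 33275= -0.03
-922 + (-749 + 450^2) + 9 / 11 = 2209128 / 11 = 200829.82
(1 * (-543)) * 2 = -1086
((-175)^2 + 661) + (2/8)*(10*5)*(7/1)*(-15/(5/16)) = 27086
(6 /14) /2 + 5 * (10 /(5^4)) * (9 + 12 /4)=411 /350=1.17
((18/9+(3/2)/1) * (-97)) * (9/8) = -381.94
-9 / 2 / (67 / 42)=-2.82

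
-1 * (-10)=10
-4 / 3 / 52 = -0.03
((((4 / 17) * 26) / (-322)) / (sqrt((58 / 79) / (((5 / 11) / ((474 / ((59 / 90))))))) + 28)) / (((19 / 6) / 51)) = 27612 / 1237147 - 702 * sqrt(112926) / 8660029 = -0.00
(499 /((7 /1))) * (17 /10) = 8483 /70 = 121.19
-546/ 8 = -273/ 4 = -68.25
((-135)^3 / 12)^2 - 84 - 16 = 672605014025 / 16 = 42037813376.56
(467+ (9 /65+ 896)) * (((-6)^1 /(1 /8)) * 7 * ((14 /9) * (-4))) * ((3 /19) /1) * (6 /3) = 1111448576 /1235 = 899958.36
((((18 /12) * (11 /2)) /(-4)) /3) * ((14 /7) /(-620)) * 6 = 33 /2480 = 0.01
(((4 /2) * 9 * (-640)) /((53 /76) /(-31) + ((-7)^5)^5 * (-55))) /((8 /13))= -44104320 /173775671736056571846571007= -0.00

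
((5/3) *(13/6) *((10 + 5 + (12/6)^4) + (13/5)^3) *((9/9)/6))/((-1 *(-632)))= 3289/71100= 0.05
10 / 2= 5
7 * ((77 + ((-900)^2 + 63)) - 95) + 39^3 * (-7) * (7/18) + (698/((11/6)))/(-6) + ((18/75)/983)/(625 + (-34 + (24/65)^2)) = 5508772.05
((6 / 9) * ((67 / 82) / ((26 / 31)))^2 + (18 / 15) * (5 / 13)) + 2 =21097033 / 6818136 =3.09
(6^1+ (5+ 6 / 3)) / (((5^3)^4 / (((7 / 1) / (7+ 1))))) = 91 / 1953125000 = 0.00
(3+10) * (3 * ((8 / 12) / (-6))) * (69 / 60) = -299 / 60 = -4.98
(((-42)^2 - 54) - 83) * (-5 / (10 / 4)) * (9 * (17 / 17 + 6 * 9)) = -1610730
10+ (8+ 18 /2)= 27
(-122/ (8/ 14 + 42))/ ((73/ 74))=-31598/ 10877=-2.91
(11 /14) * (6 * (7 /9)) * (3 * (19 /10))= 209 /10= 20.90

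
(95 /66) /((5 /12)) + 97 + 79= 1974 /11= 179.45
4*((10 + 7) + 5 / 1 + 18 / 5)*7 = 3584 / 5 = 716.80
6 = 6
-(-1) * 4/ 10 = 2/ 5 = 0.40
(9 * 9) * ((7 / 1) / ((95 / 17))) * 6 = 57834 / 95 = 608.78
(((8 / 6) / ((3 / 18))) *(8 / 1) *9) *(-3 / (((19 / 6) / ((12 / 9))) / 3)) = -41472 / 19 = -2182.74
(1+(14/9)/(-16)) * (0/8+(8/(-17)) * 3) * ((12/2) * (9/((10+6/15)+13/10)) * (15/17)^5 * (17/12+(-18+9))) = 23.86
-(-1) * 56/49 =1.14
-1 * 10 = -10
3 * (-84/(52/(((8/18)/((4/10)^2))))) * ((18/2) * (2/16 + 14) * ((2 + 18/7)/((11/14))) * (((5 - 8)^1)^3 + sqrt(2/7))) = 38442600/143 - 203400 * sqrt(14)/143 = 263507.32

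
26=26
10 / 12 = 5 / 6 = 0.83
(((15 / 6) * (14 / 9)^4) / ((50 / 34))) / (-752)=-40817 / 3083670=-0.01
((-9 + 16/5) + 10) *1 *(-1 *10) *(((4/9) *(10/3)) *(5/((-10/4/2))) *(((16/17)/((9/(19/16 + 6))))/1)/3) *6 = 515200/1377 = 374.15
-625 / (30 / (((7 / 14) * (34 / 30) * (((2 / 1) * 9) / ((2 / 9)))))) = -3825 / 4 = -956.25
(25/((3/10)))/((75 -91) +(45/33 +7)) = -10.91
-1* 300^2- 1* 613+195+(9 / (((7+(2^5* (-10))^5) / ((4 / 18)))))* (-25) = -303392463256967024 / 3355443199993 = -90418.00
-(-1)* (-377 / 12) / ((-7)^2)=-0.64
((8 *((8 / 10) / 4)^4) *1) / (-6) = -4 / 1875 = -0.00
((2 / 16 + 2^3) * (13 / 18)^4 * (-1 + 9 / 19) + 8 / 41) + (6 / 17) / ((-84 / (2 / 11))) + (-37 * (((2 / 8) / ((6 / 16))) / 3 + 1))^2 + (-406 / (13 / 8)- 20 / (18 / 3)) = 9968779640908939 / 5566349460672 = 1790.90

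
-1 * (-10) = 10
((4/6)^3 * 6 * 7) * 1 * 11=1232/9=136.89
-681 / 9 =-227 / 3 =-75.67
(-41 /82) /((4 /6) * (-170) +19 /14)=21 /4703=0.00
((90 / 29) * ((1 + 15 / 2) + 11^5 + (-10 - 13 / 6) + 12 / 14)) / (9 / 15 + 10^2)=507301800 / 102109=4968.24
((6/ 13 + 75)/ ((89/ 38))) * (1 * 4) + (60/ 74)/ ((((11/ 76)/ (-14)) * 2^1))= 42222864/ 470899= 89.66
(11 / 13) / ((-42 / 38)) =-209 / 273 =-0.77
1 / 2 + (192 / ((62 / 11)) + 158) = 11939 / 62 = 192.56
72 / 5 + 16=152 / 5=30.40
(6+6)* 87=1044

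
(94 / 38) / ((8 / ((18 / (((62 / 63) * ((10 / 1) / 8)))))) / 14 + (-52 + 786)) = 186543 / 55354619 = 0.00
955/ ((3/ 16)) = 15280/ 3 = 5093.33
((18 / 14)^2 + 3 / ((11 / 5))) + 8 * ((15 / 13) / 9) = 4.04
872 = 872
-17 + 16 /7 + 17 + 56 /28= 30 /7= 4.29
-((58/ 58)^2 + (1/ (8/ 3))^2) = -73/ 64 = -1.14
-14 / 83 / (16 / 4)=-7 / 166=-0.04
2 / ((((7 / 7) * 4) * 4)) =1 / 8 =0.12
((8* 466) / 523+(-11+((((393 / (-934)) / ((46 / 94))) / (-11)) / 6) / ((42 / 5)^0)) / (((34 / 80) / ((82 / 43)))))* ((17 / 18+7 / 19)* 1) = -427643012026474 / 7724183417973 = -55.36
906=906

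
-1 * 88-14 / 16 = -711 / 8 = -88.88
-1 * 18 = -18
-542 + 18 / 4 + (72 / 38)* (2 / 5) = -101981 / 190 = -536.74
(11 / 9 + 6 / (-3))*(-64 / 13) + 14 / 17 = 9254 / 1989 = 4.65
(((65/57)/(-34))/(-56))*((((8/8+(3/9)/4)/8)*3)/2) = 845/6945792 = 0.00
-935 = -935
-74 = -74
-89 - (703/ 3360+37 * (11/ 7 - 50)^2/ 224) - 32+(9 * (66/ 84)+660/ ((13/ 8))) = -102073613/ 1070160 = -95.38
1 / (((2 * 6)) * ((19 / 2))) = 1 / 114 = 0.01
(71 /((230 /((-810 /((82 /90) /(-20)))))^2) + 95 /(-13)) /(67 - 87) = -981023190269 /46240948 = -21215.46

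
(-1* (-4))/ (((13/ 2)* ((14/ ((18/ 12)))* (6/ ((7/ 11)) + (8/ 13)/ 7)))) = 0.01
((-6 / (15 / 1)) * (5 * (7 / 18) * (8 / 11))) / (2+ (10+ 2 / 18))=-56 / 1199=-0.05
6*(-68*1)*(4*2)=-3264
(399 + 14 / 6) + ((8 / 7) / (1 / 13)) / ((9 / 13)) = 26636 / 63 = 422.79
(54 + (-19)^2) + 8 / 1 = 423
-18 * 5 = -90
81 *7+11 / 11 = 568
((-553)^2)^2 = 93519144481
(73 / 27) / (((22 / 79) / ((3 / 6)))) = 5767 / 1188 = 4.85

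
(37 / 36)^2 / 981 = 1369 / 1271376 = 0.00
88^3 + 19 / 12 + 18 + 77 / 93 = 84505059 / 124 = 681492.41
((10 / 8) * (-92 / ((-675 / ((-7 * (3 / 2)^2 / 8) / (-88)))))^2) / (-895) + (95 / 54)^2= 500409533900399 / 161683568640000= 3.09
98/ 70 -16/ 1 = -73/ 5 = -14.60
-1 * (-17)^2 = -289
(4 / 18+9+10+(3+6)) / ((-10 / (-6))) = 254 / 15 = 16.93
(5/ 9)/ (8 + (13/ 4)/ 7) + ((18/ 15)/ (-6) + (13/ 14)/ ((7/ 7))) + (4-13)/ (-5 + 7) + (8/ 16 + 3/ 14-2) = -372641/ 74655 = -4.99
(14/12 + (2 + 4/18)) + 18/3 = 169/18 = 9.39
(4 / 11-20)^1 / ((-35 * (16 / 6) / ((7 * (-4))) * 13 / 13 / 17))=-5508 / 55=-100.15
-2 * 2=-4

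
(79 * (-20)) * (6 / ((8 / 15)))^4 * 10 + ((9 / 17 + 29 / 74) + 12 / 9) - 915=-15282366880841 / 60384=-253086361.96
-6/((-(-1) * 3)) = -2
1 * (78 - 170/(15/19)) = -412/3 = -137.33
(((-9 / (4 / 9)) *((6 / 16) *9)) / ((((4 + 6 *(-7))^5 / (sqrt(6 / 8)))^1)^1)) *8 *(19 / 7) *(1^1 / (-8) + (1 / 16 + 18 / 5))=618921 *sqrt(3) / 18682818560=0.00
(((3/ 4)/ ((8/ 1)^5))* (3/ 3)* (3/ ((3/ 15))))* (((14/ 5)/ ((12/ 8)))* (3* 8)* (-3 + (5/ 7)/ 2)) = -333/ 8192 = -0.04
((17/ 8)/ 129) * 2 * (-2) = -17/ 258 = -0.07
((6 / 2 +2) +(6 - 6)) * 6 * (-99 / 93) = -990 / 31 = -31.94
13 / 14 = 0.93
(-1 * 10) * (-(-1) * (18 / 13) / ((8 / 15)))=-675 / 26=-25.96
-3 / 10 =-0.30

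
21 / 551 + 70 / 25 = 2.84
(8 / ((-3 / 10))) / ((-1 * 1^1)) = 80 / 3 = 26.67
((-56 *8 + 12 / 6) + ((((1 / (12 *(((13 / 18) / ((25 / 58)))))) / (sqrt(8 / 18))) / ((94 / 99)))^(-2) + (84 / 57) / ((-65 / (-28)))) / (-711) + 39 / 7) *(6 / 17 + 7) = -268782496953947539 / 82954304748315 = -3240.13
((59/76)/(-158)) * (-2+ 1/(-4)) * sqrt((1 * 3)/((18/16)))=177 * sqrt(6)/24016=0.02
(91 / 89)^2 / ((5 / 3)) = 24843 / 39605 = 0.63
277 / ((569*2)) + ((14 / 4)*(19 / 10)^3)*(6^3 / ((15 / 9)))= 1106522141 / 355625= 3111.49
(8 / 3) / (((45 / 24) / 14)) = 19.91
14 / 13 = 1.08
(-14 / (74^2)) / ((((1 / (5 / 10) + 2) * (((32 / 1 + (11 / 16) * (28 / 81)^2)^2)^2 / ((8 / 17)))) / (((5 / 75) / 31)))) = -4323713773987629 / 7081384778819918335461423715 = -0.00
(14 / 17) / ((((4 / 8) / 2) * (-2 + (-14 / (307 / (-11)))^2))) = -2638972 / 1400647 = -1.88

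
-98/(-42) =7/3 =2.33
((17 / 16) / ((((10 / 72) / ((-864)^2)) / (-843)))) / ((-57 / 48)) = 385129230336 / 95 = 4053991898.27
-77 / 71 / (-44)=7 / 284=0.02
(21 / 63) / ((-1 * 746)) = -1 / 2238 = -0.00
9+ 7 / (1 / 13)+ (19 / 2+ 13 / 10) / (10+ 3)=6554 / 65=100.83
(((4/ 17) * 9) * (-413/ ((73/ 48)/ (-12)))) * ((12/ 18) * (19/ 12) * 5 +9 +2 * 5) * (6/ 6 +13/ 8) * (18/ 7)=1403420256/ 1241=1130878.53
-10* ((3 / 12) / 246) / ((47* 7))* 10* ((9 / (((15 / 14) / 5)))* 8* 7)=-1400 / 1927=-0.73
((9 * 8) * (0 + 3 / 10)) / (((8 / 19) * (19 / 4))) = 54 / 5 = 10.80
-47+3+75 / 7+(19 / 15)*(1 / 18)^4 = -33.29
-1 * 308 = -308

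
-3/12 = -1/4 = -0.25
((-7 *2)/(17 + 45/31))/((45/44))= -434/585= -0.74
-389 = -389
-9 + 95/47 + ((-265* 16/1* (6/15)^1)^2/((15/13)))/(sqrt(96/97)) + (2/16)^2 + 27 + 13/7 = 461001/21056 + 4674176* sqrt(582)/45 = 2505865.95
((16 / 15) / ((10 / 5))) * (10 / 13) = 16 / 39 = 0.41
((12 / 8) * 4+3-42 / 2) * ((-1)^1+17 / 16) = -3 / 4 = -0.75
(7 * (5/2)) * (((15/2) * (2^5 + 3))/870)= 1225/232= 5.28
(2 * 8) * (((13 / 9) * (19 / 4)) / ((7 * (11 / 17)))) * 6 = 33592 / 231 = 145.42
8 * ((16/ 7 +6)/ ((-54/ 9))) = -232/ 21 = -11.05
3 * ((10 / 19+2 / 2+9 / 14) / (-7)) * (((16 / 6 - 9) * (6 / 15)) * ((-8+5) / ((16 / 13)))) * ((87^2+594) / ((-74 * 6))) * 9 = 551075967 / 580160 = 949.87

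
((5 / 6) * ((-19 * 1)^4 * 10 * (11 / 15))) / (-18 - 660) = -7167655 / 6102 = -1174.64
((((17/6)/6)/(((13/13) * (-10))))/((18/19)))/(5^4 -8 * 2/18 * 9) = -323/3998160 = -0.00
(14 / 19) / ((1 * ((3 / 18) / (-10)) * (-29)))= 840 / 551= 1.52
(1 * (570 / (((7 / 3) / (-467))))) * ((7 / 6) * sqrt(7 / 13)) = -133095 * sqrt(91) / 13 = -97665.03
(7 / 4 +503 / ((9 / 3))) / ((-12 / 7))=-14231 / 144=-98.83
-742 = -742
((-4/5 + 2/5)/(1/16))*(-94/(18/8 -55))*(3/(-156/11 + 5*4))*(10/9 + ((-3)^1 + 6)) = -76516/3165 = -24.18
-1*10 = -10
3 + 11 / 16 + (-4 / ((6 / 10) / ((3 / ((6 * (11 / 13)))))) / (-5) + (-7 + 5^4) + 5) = 331307 / 528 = 627.48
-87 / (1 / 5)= -435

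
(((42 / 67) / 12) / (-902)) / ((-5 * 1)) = 7 / 604340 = 0.00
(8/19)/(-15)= -8/285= -0.03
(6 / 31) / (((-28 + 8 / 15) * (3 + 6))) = -5 / 6386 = -0.00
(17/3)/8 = 17/24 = 0.71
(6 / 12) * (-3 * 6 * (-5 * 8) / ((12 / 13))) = 390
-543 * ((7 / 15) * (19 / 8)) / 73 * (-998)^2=-5994201073 / 730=-8211234.35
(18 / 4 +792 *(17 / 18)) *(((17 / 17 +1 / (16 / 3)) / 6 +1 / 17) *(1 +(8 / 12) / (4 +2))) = 3152975 / 14688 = 214.66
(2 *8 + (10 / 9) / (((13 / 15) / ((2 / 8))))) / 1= 1273 / 78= 16.32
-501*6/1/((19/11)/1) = -33066/19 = -1740.32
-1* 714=-714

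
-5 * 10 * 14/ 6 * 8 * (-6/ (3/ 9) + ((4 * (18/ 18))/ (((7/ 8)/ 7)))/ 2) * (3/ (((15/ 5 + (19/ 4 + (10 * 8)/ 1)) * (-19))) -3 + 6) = 37324000/ 6669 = 5596.64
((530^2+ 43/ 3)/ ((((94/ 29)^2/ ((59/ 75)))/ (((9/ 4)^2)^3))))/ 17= 2469196817283933/ 15381708800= 160528.12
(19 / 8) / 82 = 19 / 656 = 0.03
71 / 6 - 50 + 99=365 / 6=60.83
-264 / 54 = -44 / 9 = -4.89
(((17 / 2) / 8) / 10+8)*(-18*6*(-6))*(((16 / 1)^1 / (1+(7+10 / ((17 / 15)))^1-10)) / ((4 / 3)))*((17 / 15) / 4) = 30361473 / 11600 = 2617.37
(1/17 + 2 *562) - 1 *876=248.06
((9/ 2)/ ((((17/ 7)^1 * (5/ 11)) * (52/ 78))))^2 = 4322241/ 115600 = 37.39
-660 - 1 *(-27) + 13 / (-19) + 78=-555.68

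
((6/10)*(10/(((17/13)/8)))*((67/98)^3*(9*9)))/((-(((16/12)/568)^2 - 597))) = 344844439775784/216685917258643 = 1.59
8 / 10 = 4 / 5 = 0.80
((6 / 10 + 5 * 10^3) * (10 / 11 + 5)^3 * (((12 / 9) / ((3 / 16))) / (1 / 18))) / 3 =15980099200 / 363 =44022311.85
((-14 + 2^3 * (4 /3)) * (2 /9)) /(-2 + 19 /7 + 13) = -35 /648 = -0.05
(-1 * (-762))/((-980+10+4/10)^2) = 3175/3917184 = 0.00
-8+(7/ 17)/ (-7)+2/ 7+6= -211/ 119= -1.77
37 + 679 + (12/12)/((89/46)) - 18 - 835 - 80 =-19267/89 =-216.48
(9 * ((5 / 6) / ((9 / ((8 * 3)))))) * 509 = 10180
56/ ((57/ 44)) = 2464/ 57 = 43.23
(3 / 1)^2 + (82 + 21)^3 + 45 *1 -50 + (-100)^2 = 1102731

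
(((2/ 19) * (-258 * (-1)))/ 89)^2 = 266256/ 2859481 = 0.09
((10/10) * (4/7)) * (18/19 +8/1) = 680/133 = 5.11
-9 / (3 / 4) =-12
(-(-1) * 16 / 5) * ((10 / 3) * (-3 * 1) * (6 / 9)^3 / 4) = -64 / 27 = -2.37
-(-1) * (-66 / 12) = -11 / 2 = -5.50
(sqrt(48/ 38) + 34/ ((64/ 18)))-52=-679/ 16 + 2*sqrt(114)/ 19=-41.31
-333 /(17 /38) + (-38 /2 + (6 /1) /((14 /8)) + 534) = -26885 /119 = -225.92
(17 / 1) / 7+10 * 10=102.43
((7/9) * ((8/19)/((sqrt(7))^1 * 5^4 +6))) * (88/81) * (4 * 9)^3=-1892352/51952441 +197120000 * sqrt(7)/51952441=10.00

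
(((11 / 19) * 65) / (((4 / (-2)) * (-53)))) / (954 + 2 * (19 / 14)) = 5005 / 13487758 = 0.00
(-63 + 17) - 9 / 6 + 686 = 1277 / 2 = 638.50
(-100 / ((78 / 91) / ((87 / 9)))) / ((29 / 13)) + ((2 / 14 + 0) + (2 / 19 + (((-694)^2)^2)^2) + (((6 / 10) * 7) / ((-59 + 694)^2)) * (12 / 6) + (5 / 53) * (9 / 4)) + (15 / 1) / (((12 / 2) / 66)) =27531078826745733860696523588205213 / 511619944500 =53811582450429146357675.91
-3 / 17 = -0.18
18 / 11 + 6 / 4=69 / 22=3.14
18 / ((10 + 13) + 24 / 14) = 126 / 173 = 0.73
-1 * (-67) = 67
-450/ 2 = -225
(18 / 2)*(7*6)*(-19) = -7182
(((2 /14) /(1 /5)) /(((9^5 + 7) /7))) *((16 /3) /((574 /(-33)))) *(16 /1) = -440 /1059317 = -0.00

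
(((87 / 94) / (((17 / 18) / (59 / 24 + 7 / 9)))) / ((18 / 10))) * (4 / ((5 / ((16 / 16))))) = 6757 / 4794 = 1.41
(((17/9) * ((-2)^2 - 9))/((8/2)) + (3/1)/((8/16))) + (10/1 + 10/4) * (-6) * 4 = -10669/36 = -296.36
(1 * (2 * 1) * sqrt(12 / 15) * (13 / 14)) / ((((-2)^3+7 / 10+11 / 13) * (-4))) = 169 * sqrt(5) / 5873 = 0.06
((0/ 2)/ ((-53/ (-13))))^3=0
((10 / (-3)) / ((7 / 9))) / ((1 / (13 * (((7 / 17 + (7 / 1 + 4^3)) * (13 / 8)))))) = -6465.32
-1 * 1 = -1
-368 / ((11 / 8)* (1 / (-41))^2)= -4948864 / 11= -449896.73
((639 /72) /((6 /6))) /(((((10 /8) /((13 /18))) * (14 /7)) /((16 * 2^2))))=7384 /45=164.09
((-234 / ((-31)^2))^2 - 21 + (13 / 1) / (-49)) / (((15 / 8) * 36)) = -1919251676 / 6109091415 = -0.31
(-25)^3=-15625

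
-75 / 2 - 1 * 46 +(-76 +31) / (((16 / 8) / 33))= -826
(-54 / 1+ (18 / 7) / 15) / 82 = -0.66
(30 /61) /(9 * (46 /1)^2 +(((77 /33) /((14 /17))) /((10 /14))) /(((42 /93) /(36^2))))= 25 /1546716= 0.00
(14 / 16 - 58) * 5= -2285 / 8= -285.62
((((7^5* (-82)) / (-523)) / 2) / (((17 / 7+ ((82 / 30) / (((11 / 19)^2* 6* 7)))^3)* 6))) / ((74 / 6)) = 152623644702762964500 / 20880411458323450751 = 7.31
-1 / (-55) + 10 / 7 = 557 / 385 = 1.45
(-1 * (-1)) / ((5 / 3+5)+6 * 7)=3 / 146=0.02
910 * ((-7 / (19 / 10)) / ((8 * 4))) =-15925 / 152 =-104.77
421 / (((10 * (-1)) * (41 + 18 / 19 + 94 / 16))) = -31996 / 36345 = -0.88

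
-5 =-5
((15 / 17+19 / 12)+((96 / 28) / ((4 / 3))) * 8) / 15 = 32897 / 21420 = 1.54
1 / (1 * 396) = 1 / 396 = 0.00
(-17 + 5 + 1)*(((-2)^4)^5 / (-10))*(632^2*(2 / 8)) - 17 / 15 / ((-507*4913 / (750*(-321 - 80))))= 84380592409311334 / 732615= 115177265561.46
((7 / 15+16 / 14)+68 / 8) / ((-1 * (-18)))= 2123 / 3780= 0.56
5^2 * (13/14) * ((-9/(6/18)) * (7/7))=-8775/14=-626.79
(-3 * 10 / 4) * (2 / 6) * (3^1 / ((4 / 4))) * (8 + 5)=-97.50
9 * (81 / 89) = 729 / 89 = 8.19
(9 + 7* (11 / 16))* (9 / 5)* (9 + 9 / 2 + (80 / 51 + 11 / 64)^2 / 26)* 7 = 26402047399 / 11141120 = 2369.78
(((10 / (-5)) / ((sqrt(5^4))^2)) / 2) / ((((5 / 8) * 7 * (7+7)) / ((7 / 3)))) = -0.00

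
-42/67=-0.63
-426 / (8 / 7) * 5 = -7455 / 4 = -1863.75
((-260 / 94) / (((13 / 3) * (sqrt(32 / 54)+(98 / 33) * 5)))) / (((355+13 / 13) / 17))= -6185025 / 3004916612+92565 * sqrt(3) / 1502458306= -0.00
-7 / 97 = -0.07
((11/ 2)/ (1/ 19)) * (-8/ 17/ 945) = -836/ 16065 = -0.05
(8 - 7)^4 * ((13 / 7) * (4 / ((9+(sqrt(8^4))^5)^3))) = 0.00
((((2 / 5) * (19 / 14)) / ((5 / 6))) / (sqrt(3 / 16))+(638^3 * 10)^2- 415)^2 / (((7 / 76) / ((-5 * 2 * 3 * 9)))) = -5716518247550736226998508773103496343663581448 / 42875- 240401384056075220113536 * sqrt(3) / 7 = -133329871662990932467612400000000000000000.00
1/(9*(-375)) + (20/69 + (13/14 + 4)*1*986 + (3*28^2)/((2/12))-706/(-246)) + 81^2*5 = 1153568262524/22278375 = 51779.73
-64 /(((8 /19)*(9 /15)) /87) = -22040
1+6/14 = 10/7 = 1.43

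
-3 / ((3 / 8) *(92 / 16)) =-32 / 23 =-1.39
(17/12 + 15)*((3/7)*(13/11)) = 2561/308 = 8.31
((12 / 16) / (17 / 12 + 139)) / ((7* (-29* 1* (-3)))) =3 / 342055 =0.00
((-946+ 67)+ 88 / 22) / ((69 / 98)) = -85750 / 69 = -1242.75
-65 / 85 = -0.76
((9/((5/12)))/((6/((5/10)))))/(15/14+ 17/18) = 567/635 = 0.89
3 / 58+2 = 119 / 58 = 2.05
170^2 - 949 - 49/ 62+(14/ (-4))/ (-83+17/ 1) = 114372475/ 4092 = 27950.26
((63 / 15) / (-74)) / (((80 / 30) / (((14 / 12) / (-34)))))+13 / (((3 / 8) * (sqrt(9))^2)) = 20937089 / 5434560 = 3.85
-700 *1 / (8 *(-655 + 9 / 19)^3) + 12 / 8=5769836213893 / 3846556675712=1.50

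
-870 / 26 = -435 / 13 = -33.46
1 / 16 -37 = -591 / 16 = -36.94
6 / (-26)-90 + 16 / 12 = -3467 / 39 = -88.90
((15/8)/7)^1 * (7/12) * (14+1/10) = 141/64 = 2.20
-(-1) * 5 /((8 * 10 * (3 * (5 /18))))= 3 /40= 0.08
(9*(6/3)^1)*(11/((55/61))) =1098/5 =219.60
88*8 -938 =-234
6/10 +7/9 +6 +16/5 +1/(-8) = 3763/360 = 10.45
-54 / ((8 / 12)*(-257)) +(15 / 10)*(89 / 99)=28219 / 16962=1.66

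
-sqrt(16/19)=-4* sqrt(19)/19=-0.92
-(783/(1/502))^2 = -154500880356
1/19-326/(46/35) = -108372/437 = -247.99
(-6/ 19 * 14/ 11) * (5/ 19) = -420/ 3971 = -0.11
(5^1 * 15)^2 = 5625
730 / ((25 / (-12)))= -1752 / 5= -350.40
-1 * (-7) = 7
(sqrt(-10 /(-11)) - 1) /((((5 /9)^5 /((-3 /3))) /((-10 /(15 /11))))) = -433026 /3125 + 39366 *sqrt(110) /3125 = -6.45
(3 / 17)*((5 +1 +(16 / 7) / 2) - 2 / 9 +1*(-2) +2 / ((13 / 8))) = 1.09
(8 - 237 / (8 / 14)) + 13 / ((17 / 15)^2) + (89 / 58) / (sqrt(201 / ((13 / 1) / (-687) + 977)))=-458503 / 1156 + 89 * sqrt(10298006798) / 2669682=-393.25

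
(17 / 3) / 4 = 1.42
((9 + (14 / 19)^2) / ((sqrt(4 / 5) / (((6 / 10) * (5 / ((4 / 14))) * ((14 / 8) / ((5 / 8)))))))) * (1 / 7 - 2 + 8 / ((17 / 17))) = 1926.88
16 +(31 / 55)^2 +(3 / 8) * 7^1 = 458413 / 24200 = 18.94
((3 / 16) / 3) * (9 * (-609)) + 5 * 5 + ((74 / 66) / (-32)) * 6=-317.77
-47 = -47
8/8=1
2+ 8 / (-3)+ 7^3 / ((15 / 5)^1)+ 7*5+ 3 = 455 / 3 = 151.67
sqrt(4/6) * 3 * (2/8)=sqrt(6)/4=0.61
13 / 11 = 1.18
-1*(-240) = 240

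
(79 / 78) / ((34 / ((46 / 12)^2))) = 41791 / 95472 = 0.44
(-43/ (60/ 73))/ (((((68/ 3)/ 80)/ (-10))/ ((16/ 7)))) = 502240/ 119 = 4220.50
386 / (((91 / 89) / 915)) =31433910 / 91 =345427.58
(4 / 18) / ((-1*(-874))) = 1 / 3933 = 0.00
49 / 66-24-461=-31961 / 66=-484.26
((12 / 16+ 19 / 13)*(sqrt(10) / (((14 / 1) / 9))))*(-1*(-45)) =46575*sqrt(10) / 728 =202.31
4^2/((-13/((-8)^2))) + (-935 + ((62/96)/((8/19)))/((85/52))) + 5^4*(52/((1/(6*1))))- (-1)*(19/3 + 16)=6860176007/35360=194009.50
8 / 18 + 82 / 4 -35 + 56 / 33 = -2447 / 198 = -12.36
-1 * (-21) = 21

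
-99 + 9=-90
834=834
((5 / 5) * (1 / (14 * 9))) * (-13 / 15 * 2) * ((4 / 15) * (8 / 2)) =-0.01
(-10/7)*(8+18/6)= -110/7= -15.71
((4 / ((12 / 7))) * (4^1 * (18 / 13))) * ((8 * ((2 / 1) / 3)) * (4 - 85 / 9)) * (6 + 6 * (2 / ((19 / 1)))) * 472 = -290117632 / 247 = -1174565.31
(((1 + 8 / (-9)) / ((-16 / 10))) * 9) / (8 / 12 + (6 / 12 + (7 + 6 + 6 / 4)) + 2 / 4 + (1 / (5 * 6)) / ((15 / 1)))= -1125 / 29104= -0.04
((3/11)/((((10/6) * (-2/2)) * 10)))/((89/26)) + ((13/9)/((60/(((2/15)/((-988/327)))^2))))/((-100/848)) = -8029062947/1550625862500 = -0.01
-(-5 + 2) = 3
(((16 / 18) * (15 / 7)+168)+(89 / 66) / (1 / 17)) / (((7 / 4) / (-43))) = -7661482 / 1617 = -4738.08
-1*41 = -41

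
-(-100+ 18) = 82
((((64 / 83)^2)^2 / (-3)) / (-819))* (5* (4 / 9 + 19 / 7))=16693329920 / 7346120965911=0.00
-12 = -12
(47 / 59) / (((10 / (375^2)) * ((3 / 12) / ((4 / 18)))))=587500 / 59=9957.63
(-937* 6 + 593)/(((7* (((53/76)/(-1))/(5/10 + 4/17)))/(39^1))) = 186324450/6307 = 29542.48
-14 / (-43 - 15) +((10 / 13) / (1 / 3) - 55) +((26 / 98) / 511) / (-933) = -461948071439 / 8807242899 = -52.45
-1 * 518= -518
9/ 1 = 9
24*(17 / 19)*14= 5712 / 19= 300.63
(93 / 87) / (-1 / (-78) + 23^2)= 2418 / 1196627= 0.00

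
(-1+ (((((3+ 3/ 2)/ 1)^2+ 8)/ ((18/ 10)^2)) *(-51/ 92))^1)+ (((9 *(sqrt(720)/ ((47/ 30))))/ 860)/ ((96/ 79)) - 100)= -1051561/ 9936+ 2133 *sqrt(5)/ 32336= -105.69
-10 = -10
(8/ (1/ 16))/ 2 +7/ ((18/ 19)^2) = 23263/ 324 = 71.80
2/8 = 1/4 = 0.25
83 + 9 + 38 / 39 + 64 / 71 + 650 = 743.88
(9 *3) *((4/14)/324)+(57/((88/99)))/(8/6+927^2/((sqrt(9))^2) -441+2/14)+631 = 211586502685/335306328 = 631.02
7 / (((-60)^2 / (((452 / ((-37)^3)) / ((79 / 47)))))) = -37177 / 3601428300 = -0.00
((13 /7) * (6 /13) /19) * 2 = 12 /133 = 0.09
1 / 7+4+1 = 36 / 7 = 5.14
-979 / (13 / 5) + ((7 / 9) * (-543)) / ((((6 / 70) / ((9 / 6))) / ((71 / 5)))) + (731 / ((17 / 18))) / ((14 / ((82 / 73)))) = -4195623275 / 39858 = -105264.27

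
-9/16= -0.56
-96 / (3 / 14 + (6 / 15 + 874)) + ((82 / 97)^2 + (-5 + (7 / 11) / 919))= -25589944615418 / 5823261215563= -4.39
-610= -610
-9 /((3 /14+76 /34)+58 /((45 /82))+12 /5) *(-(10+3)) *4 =5012280 /1183867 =4.23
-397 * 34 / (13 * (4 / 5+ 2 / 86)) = -2902070 / 2301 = -1261.22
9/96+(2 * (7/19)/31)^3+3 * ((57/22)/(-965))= 5948962358041/69409011789920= 0.09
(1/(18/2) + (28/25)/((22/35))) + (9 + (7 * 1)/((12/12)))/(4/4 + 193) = 94849/48015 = 1.98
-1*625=-625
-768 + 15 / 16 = -12273 / 16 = -767.06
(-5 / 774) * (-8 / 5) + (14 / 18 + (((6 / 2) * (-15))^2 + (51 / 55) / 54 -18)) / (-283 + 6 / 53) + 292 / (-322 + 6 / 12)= -3281291882929 / 410396042430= -8.00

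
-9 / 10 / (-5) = 9 / 50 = 0.18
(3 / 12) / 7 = 1 / 28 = 0.04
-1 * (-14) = 14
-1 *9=-9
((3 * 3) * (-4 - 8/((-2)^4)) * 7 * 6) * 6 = -10206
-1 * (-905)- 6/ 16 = 7237/ 8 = 904.62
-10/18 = -5/9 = -0.56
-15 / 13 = -1.15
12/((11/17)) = 204/11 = 18.55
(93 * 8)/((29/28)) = 718.34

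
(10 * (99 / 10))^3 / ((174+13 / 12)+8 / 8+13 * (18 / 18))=11643588 / 2269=5131.59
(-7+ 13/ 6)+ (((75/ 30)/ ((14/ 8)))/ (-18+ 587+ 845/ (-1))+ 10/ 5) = -457/ 161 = -2.84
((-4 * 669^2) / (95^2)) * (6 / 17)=-10741464 / 153425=-70.01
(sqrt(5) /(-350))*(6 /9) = -sqrt(5) /525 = -0.00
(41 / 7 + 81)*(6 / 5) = 3648 / 35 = 104.23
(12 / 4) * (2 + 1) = 9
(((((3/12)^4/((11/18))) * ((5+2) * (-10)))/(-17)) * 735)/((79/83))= 19216575/945472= 20.32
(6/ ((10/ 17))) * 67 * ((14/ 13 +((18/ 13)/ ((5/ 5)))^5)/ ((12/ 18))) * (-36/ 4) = -105609892149/ 1856465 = -56887.63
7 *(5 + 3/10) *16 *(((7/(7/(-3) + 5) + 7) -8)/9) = 4823/45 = 107.18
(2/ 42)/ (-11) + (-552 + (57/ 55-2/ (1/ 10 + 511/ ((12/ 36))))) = -550.97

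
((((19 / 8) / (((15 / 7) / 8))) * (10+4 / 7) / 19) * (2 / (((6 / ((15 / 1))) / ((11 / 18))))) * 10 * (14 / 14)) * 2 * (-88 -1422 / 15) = -1487992 / 27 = -55110.81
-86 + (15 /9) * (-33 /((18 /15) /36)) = -1736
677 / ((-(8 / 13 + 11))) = -8801 / 151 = -58.28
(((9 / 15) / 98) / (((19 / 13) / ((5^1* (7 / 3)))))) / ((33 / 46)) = 299 / 4389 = 0.07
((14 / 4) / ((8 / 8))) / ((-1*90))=-7 / 180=-0.04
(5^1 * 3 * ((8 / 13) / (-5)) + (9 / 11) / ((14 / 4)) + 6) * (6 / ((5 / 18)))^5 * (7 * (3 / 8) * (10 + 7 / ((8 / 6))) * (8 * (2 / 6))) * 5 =984126559279104 / 89375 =11011206257.67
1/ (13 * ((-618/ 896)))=-448/ 4017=-0.11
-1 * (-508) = 508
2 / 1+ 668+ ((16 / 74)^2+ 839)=2065885 / 1369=1509.05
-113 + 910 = 797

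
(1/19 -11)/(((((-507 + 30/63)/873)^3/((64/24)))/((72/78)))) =3154790877202944/22867099352207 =137.96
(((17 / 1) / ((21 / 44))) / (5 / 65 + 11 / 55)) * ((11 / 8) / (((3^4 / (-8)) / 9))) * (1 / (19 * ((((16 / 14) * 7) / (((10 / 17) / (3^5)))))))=-39325 / 15707034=-0.00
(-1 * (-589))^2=346921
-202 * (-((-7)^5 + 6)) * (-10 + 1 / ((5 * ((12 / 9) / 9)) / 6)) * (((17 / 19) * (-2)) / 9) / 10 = -28847317 / 225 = -128210.30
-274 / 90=-137 / 45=-3.04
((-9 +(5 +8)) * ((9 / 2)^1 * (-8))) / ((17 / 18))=-2592 / 17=-152.47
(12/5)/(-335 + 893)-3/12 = -457/1860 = -0.25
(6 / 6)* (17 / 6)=17 / 6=2.83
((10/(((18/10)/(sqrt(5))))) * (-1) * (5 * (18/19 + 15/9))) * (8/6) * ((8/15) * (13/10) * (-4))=1239680 * sqrt(5)/4617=600.39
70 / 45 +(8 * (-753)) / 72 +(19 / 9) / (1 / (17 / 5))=-1124 / 15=-74.93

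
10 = 10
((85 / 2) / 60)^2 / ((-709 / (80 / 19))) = -1445 / 484956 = -0.00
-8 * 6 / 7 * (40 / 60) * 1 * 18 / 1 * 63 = -5184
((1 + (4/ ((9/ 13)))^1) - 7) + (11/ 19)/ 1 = 0.36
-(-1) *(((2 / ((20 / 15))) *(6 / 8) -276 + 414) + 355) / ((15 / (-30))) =-988.25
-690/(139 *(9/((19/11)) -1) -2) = -1.18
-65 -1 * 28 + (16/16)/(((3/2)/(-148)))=-575/3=-191.67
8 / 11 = 0.73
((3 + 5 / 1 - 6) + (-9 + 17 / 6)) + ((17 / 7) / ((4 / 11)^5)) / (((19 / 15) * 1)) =121501615 / 408576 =297.38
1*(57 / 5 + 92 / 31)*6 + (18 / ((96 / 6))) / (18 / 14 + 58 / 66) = 86.73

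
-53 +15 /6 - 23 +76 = 5 /2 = 2.50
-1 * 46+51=5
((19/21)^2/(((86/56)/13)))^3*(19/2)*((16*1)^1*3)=1005484139818496/6626828943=151729.30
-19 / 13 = -1.46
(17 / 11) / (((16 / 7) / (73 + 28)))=12019 / 176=68.29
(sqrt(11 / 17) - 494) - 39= -533 +sqrt(187) / 17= -532.20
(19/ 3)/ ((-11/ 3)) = -19/ 11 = -1.73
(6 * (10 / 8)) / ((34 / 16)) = 60 / 17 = 3.53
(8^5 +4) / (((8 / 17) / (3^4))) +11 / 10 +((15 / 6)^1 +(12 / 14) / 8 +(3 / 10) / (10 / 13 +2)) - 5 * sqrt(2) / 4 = 5640882.55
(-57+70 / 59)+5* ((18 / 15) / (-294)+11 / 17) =-2585067 / 49147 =-52.60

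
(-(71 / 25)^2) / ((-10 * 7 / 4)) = 10082 / 21875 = 0.46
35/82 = 0.43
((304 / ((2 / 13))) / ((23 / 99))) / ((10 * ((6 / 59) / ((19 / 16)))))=9137271 / 920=9931.82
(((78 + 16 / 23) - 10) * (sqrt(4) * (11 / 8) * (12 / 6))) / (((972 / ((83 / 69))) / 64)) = 29.93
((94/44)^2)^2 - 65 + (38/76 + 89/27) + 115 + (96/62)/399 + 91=4319253826529/26077612176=165.63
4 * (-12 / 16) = -3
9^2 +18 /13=1071 /13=82.38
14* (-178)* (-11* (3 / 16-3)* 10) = -1541925 / 2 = -770962.50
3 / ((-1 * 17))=-3 / 17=-0.18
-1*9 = -9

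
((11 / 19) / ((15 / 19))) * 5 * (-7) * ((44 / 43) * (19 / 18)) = -32186 / 1161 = -27.72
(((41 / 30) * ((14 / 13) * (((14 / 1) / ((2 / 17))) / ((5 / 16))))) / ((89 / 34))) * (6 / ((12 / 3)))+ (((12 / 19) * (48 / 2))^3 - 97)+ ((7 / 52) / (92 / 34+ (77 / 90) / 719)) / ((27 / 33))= 4380245549456859047 / 1181637700112350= 3706.93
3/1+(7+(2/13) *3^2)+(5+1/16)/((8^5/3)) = 77597783/6815744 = 11.39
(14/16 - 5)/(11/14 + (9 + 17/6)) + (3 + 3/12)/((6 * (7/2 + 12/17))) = -13859/69960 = -0.20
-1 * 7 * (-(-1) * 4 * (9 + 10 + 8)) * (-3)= 2268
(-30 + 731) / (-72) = -701 / 72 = -9.74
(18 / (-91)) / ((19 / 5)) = -90 / 1729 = -0.05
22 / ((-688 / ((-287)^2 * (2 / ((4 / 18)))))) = -8154531 / 344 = -23705.03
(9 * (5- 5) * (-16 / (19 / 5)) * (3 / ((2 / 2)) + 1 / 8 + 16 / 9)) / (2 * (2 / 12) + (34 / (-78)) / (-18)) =0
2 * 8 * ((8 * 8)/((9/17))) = 17408/9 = 1934.22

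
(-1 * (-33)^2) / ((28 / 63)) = -9801 / 4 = -2450.25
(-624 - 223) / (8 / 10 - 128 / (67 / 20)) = 283745 / 12532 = 22.64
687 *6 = 4122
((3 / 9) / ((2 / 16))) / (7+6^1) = 8 / 39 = 0.21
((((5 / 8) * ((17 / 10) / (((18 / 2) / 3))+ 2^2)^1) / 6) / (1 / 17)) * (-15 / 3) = -11645 / 288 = -40.43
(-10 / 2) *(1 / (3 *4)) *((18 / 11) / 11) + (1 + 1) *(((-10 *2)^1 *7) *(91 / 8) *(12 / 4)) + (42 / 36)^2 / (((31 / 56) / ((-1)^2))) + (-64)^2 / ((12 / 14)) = -322326647 / 67518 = -4773.94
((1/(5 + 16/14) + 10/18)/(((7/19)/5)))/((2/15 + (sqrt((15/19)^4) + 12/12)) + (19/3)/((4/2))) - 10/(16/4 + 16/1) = 142533143/96294114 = 1.48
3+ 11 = 14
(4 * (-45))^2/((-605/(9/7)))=-58320/847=-68.85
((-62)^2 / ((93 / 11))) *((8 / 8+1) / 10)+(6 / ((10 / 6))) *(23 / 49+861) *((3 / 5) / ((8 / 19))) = 16575247 / 3675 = 4510.27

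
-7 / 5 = -1.40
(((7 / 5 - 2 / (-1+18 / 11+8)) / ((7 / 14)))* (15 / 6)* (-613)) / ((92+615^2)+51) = -68043 / 7188992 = -0.01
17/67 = 0.25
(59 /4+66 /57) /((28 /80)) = 6045 /133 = 45.45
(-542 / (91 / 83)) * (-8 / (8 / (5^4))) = 28116250 / 91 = 308969.78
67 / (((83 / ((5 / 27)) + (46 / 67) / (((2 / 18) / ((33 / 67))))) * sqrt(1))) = 1503815 / 10128159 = 0.15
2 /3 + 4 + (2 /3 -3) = 7 /3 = 2.33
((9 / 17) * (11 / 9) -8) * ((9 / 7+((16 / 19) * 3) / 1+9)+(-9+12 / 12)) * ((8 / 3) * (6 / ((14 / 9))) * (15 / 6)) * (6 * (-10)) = 864000000 / 15827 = 54590.26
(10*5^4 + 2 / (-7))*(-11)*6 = -2887368 / 7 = -412481.14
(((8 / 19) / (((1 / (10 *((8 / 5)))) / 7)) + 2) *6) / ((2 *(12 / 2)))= 467 / 19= 24.58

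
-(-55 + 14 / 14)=54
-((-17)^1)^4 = -83521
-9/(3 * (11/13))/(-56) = 39/616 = 0.06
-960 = -960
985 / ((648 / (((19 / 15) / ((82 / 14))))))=0.33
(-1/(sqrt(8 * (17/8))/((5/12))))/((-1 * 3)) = 5 * sqrt(17)/612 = 0.03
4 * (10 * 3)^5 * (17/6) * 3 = 826200000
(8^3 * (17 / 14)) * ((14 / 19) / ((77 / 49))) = 60928 / 209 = 291.52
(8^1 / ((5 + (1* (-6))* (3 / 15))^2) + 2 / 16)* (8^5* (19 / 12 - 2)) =-10040320 / 1083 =-9270.84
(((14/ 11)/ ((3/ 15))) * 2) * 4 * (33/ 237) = 560/ 79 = 7.09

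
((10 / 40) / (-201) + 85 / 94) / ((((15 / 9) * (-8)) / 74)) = -1262551 / 251920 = -5.01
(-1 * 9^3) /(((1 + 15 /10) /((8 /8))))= -1458 /5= -291.60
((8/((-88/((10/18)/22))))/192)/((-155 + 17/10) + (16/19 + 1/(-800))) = 2375/30283508772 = 0.00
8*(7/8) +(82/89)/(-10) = 3074/445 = 6.91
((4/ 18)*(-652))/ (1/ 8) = -10432/ 9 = -1159.11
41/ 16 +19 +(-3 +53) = 1145/ 16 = 71.56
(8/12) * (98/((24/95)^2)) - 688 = 335.67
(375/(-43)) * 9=-3375/43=-78.49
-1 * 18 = -18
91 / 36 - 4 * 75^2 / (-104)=218.87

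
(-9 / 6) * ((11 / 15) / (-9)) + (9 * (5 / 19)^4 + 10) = 119228681 / 11728890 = 10.17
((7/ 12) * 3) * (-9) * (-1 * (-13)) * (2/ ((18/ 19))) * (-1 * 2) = 1729/ 2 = 864.50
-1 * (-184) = 184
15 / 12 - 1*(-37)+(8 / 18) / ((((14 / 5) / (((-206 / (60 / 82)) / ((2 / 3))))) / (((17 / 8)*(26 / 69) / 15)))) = 4521541 / 130410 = 34.67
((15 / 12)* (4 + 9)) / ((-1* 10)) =-13 / 8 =-1.62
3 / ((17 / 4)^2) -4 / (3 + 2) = -916 / 1445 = -0.63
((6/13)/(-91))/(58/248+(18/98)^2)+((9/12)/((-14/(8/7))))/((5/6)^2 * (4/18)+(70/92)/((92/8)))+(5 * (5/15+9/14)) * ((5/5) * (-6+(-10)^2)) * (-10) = -171602103798687064/37399182225405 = -4588.39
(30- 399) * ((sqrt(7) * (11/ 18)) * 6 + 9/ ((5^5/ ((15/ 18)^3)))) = -1353 * sqrt(7)- 123/ 200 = -3580.32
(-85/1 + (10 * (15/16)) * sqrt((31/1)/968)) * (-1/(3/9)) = 255-225 * sqrt(62)/352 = 249.97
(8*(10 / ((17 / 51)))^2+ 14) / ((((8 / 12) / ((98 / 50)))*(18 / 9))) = 10604.58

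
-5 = -5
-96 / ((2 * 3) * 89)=-0.18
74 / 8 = 37 / 4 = 9.25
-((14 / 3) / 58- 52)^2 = -20403289 / 7569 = -2695.64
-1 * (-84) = 84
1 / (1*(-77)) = -1 / 77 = -0.01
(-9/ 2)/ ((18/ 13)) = -13/ 4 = -3.25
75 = 75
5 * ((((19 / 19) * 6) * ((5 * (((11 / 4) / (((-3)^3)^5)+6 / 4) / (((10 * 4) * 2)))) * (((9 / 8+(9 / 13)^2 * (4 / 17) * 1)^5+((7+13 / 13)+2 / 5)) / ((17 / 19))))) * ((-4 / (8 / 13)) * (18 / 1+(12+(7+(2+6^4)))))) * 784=-4310649578173472161303106710693021895 / 17829890743679656074348724224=-241765338.90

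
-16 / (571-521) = -8 / 25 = -0.32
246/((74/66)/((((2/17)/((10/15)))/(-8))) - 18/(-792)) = -8856/1829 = -4.84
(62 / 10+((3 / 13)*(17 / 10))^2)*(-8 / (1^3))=-50.83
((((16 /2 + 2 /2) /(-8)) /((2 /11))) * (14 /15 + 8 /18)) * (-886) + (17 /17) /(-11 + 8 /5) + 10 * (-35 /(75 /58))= 7282.38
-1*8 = -8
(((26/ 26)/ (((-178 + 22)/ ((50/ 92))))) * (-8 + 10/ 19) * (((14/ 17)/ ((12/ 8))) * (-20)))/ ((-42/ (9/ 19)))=17750/ 5504889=0.00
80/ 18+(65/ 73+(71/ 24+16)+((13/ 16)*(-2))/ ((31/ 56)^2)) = 95920709/ 5051016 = 18.99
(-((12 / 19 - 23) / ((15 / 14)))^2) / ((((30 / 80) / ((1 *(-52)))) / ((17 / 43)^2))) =170249206400 / 18022203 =9446.64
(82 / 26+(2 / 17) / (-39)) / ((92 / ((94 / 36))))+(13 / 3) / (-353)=29900911 / 387568584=0.08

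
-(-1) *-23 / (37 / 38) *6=-5244 / 37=-141.73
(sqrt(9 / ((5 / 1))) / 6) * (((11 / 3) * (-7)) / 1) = -77 * sqrt(5) / 30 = -5.74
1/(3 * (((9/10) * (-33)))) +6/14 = 2603/6237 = 0.42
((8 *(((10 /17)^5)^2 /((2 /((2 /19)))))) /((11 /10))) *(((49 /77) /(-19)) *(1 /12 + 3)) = -51800000000000 /264181888696538307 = -0.00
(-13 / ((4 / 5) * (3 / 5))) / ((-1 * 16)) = 325 / 192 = 1.69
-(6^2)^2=-1296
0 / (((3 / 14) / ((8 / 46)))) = 0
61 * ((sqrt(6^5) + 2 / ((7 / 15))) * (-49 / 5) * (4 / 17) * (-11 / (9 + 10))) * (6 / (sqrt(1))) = 676368 / 323 + 28407456 * sqrt(6) / 1615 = 45179.95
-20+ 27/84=-19.68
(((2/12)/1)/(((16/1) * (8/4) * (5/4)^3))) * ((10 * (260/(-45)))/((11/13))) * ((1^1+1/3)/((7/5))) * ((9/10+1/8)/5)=-27716/779625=-0.04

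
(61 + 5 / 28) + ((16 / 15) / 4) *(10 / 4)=5195 / 84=61.85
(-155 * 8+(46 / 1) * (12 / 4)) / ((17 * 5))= -1102 / 85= -12.96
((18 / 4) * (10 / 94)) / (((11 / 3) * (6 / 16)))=180 / 517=0.35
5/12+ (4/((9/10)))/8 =0.97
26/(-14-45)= -26/59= -0.44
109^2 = 11881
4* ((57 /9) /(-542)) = -38 /813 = -0.05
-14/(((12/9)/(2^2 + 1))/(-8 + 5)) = 315/2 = 157.50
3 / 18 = 1 / 6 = 0.17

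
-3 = -3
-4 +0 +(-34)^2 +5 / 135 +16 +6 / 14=1168.47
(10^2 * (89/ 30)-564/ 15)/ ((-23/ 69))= -3886/ 5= -777.20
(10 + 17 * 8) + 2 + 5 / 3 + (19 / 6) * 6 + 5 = 521 / 3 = 173.67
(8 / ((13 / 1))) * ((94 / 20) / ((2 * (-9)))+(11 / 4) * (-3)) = -3064 / 585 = -5.24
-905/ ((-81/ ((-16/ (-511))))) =14480/ 41391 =0.35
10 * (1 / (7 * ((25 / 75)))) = 30 / 7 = 4.29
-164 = -164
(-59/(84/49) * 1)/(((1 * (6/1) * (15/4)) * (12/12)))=-413/270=-1.53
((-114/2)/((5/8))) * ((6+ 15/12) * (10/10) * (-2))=6612/5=1322.40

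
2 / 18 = 1 / 9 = 0.11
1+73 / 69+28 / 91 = 2122 / 897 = 2.37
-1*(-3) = 3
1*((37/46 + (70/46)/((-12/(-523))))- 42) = 25.13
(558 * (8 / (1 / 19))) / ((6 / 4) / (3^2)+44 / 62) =15775776 / 163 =96783.90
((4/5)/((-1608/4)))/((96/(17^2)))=-289/48240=-0.01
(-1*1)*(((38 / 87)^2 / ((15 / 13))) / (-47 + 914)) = -18772 / 98434845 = -0.00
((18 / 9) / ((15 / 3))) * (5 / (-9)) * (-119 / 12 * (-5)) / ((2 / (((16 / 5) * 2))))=-952 / 27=-35.26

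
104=104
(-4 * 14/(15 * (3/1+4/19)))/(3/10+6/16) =-8512/4941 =-1.72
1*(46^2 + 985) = 3101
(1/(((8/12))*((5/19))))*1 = 57/10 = 5.70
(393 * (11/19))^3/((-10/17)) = -1373423986539/68590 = -20023676.72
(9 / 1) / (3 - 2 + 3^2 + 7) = 9 / 17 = 0.53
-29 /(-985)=29 /985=0.03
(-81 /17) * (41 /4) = -3321 /68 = -48.84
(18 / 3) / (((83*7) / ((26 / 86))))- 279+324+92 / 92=1149296 / 24983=46.00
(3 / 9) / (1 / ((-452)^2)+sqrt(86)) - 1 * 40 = -430758084177304 / 10768952099325+41740124416 * sqrt(86) / 10768952099325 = -39.96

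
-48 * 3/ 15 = -48/ 5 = -9.60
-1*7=-7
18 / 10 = 9 / 5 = 1.80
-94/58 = -47/29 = -1.62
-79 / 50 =-1.58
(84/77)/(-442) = -6/2431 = -0.00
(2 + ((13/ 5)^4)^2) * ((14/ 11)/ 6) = 173199509/ 390625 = 443.39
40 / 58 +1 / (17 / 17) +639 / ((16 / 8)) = 18629 / 58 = 321.19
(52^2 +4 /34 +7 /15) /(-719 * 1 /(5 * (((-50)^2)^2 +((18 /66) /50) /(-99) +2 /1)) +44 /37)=2894671032206416147 /1272744532207830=2274.35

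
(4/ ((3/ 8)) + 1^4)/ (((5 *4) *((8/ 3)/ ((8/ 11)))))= 7/ 44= 0.16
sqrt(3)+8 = 9.73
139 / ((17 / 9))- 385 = -5294 / 17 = -311.41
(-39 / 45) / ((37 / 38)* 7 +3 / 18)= -247 / 1990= -0.12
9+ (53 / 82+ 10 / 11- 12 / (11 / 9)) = 665 / 902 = 0.74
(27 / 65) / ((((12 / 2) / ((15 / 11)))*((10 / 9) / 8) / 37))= 17982 / 715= 25.15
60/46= 30/23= 1.30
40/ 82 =20/ 41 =0.49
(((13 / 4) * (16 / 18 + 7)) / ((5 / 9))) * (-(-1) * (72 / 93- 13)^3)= -50248063697 / 595820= -84334.30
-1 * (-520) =520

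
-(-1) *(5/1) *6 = 30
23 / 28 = 0.82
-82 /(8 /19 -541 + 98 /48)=37392 /245573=0.15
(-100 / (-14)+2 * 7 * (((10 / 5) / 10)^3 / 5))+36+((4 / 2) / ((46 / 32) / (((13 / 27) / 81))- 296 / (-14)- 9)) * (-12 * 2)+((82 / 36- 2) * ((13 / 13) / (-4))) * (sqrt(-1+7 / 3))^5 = 69527775376 / 1617818125- 20 * sqrt(3) / 243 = 42.83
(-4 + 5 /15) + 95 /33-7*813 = -187829 /33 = -5691.79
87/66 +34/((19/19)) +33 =1503/22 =68.32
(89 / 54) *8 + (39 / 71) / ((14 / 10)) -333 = -4286330 / 13419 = -319.42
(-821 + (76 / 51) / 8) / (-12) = 83723 / 1224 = 68.40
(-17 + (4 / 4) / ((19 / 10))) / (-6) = 313 / 114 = 2.75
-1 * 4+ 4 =0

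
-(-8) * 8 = 64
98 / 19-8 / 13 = 1122 / 247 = 4.54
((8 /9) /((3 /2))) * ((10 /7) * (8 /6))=640 /567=1.13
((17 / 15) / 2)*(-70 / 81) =-0.49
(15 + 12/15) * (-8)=-632/5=-126.40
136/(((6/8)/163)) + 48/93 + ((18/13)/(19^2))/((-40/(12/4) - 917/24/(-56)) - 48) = 150226250445392/5082448605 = 29557.85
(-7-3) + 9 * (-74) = -676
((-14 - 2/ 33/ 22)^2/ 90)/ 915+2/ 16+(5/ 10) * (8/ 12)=19997172331/ 43404708600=0.46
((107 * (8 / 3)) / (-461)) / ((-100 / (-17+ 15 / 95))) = -13696 / 131385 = -0.10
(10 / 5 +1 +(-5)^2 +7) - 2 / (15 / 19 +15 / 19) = 506 / 15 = 33.73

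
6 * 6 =36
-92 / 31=-2.97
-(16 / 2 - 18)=10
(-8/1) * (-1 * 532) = 4256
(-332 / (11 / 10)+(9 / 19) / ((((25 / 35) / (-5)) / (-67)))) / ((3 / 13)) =-216437 / 627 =-345.19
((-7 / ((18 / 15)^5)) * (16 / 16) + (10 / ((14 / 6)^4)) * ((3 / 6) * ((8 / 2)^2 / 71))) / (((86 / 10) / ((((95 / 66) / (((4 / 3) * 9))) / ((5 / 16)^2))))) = -69894628255 / 176343896421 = -0.40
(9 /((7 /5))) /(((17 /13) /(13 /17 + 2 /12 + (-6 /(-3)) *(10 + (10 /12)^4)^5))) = 73040552534832629399575 /58701654954344448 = 1244267.35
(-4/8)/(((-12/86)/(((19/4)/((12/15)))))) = 4085/192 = 21.28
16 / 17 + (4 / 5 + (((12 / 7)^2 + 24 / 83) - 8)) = -1047764 / 345695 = -3.03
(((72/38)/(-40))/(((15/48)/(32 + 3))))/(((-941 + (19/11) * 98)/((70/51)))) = 25872/2741947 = 0.01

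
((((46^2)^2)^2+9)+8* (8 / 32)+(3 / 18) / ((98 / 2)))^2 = 34739212379120250416821673071561 / 86436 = 401906756202511111305725300.00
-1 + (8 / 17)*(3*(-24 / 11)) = -763 / 187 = -4.08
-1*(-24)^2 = -576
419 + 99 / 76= 31943 / 76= 420.30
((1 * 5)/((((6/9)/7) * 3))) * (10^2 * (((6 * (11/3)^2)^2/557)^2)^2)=20585478978880328128000/631525393968561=32596439.00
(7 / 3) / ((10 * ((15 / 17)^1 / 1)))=119 / 450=0.26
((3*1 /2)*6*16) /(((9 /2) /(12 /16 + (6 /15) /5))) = 664 /25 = 26.56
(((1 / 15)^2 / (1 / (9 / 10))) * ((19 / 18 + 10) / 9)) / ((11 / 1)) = 199 / 445500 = 0.00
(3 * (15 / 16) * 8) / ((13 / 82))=141.92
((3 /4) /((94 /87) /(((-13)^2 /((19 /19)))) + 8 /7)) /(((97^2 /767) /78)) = 9236027619 /2225830676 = 4.15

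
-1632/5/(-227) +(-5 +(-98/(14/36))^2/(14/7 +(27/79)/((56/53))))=318827266963/11666665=27328.06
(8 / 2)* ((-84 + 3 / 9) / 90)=-502 / 135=-3.72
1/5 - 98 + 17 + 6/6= -399/5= -79.80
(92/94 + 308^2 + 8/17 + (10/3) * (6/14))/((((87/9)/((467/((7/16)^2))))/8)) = 1522395581743104/7947653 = 191552849.85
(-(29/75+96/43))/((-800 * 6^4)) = 8447/3343680000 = 0.00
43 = 43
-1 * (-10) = 10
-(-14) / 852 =0.02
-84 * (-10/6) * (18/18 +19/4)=805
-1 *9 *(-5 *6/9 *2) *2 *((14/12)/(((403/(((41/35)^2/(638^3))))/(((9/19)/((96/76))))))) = 5043/7325969771120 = 0.00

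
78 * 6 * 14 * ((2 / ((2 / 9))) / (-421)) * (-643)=37916424 / 421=90062.76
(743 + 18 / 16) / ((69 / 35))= 208355 / 552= 377.45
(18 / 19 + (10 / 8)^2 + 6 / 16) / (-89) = -0.03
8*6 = 48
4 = 4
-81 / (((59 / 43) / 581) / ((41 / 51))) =-27656181 / 1003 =-27573.46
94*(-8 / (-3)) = 752 / 3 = 250.67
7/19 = 0.37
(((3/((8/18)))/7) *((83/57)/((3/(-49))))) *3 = -5229/76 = -68.80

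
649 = 649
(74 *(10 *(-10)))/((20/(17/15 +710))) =-789358/3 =-263119.33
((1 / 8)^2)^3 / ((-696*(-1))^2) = 0.00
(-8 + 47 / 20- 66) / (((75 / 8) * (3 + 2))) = -2866 / 1875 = -1.53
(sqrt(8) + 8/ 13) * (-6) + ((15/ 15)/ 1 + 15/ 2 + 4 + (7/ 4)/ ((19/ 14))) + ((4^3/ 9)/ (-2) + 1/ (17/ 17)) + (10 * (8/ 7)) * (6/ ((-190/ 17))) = 21883/ 15561 - 12 * sqrt(2) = -15.56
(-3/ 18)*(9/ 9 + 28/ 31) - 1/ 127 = -7679/ 23622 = -0.33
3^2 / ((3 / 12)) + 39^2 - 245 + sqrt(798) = sqrt(798) + 1312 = 1340.25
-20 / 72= -0.28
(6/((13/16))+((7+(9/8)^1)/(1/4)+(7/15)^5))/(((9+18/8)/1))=1575817714/444234375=3.55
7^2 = 49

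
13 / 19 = 0.68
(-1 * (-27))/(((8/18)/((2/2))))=243/4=60.75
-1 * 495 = -495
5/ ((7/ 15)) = 75/ 7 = 10.71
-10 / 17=-0.59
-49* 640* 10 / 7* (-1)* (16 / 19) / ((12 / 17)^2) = 12947200 / 171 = 75714.62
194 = 194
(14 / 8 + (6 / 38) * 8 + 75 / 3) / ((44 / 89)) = 189481 / 3344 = 56.66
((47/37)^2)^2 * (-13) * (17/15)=-1078409501/28112415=-38.36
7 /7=1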